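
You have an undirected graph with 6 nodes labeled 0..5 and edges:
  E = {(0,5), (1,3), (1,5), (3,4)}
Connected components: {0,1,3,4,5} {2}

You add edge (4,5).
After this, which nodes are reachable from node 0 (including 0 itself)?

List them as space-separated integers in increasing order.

Before: nodes reachable from 0: {0,1,3,4,5}
Adding (4,5): both endpoints already in same component. Reachability from 0 unchanged.
After: nodes reachable from 0: {0,1,3,4,5}

Answer: 0 1 3 4 5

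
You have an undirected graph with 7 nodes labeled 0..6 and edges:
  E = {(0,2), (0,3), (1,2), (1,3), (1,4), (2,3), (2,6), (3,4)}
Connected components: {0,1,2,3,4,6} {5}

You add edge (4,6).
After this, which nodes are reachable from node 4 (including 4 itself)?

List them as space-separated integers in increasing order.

Answer: 0 1 2 3 4 6

Derivation:
Before: nodes reachable from 4: {0,1,2,3,4,6}
Adding (4,6): both endpoints already in same component. Reachability from 4 unchanged.
After: nodes reachable from 4: {0,1,2,3,4,6}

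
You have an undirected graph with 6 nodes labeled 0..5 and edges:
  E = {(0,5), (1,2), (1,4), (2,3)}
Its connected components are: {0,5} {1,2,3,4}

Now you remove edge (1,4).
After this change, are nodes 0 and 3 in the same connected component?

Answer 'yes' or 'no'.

Initial components: {0,5} {1,2,3,4}
Removing edge (1,4): it was a bridge — component count 2 -> 3.
New components: {0,5} {1,2,3} {4}
Are 0 and 3 in the same component? no

Answer: no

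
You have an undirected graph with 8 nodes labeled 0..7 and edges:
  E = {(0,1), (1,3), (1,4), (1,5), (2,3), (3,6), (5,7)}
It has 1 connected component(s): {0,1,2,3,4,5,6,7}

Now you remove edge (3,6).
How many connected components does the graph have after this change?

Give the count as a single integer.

Answer: 2

Derivation:
Initial component count: 1
Remove (3,6): it was a bridge. Count increases: 1 -> 2.
  After removal, components: {0,1,2,3,4,5,7} {6}
New component count: 2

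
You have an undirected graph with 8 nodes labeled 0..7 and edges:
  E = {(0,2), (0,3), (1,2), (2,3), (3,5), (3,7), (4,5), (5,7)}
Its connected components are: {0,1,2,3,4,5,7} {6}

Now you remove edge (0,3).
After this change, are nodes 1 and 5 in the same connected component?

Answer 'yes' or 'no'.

Answer: yes

Derivation:
Initial components: {0,1,2,3,4,5,7} {6}
Removing edge (0,3): not a bridge — component count unchanged at 2.
New components: {0,1,2,3,4,5,7} {6}
Are 1 and 5 in the same component? yes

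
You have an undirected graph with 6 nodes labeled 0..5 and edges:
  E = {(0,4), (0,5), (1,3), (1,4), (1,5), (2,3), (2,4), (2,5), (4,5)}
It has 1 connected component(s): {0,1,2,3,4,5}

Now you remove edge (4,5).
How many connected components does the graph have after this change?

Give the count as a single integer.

Answer: 1

Derivation:
Initial component count: 1
Remove (4,5): not a bridge. Count unchanged: 1.
  After removal, components: {0,1,2,3,4,5}
New component count: 1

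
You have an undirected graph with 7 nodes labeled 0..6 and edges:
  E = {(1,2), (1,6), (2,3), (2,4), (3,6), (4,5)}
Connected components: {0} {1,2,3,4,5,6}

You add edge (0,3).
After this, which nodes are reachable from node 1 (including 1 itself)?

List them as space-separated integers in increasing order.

Before: nodes reachable from 1: {1,2,3,4,5,6}
Adding (0,3): merges 1's component with another. Reachability grows.
After: nodes reachable from 1: {0,1,2,3,4,5,6}

Answer: 0 1 2 3 4 5 6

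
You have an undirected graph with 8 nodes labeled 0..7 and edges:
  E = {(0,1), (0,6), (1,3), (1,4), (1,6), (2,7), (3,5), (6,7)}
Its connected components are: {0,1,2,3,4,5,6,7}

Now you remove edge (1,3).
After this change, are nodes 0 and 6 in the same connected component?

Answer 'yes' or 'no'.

Answer: yes

Derivation:
Initial components: {0,1,2,3,4,5,6,7}
Removing edge (1,3): it was a bridge — component count 1 -> 2.
New components: {0,1,2,4,6,7} {3,5}
Are 0 and 6 in the same component? yes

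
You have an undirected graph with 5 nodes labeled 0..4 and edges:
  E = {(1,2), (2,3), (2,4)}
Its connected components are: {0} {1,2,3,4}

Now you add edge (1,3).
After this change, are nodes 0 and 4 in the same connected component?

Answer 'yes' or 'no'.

Answer: no

Derivation:
Initial components: {0} {1,2,3,4}
Adding edge (1,3): both already in same component {1,2,3,4}. No change.
New components: {0} {1,2,3,4}
Are 0 and 4 in the same component? no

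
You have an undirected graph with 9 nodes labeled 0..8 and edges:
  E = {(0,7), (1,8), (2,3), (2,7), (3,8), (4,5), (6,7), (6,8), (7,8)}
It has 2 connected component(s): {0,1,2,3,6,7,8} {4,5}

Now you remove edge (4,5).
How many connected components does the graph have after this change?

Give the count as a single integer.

Answer: 3

Derivation:
Initial component count: 2
Remove (4,5): it was a bridge. Count increases: 2 -> 3.
  After removal, components: {0,1,2,3,6,7,8} {4} {5}
New component count: 3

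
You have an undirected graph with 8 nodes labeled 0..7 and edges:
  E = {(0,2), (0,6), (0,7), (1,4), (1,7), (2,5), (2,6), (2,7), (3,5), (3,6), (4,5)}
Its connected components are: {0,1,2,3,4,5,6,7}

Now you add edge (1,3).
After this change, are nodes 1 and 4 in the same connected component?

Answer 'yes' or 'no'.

Answer: yes

Derivation:
Initial components: {0,1,2,3,4,5,6,7}
Adding edge (1,3): both already in same component {0,1,2,3,4,5,6,7}. No change.
New components: {0,1,2,3,4,5,6,7}
Are 1 and 4 in the same component? yes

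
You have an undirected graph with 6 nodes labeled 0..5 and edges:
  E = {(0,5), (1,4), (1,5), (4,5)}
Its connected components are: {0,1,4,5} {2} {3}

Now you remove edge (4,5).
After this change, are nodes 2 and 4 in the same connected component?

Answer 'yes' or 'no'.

Answer: no

Derivation:
Initial components: {0,1,4,5} {2} {3}
Removing edge (4,5): not a bridge — component count unchanged at 3.
New components: {0,1,4,5} {2} {3}
Are 2 and 4 in the same component? no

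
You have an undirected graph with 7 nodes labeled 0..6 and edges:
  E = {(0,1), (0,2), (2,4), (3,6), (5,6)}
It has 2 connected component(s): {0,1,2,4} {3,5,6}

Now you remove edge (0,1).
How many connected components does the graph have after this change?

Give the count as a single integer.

Initial component count: 2
Remove (0,1): it was a bridge. Count increases: 2 -> 3.
  After removal, components: {0,2,4} {1} {3,5,6}
New component count: 3

Answer: 3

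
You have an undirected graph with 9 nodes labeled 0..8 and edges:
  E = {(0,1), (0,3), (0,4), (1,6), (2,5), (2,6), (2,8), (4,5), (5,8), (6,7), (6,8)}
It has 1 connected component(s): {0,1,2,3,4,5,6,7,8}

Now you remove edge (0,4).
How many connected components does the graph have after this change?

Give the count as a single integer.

Initial component count: 1
Remove (0,4): not a bridge. Count unchanged: 1.
  After removal, components: {0,1,2,3,4,5,6,7,8}
New component count: 1

Answer: 1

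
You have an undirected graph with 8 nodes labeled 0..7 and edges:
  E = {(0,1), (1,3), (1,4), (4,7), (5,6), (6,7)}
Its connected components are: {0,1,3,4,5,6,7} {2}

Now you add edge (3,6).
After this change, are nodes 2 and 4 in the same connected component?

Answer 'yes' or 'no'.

Initial components: {0,1,3,4,5,6,7} {2}
Adding edge (3,6): both already in same component {0,1,3,4,5,6,7}. No change.
New components: {0,1,3,4,5,6,7} {2}
Are 2 and 4 in the same component? no

Answer: no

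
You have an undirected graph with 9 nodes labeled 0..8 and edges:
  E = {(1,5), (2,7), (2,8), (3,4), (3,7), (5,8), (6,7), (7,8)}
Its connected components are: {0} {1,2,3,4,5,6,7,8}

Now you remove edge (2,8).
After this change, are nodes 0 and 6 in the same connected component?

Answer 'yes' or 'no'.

Answer: no

Derivation:
Initial components: {0} {1,2,3,4,5,6,7,8}
Removing edge (2,8): not a bridge — component count unchanged at 2.
New components: {0} {1,2,3,4,5,6,7,8}
Are 0 and 6 in the same component? no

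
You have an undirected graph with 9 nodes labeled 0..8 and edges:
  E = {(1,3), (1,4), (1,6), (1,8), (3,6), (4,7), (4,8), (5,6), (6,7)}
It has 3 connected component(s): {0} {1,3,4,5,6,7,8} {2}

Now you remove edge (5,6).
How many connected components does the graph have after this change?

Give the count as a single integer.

Initial component count: 3
Remove (5,6): it was a bridge. Count increases: 3 -> 4.
  After removal, components: {0} {1,3,4,6,7,8} {2} {5}
New component count: 4

Answer: 4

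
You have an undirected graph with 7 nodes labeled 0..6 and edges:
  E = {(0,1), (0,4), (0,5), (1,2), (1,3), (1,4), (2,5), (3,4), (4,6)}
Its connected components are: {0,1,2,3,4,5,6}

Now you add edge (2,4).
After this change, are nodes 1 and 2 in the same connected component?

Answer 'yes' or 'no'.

Answer: yes

Derivation:
Initial components: {0,1,2,3,4,5,6}
Adding edge (2,4): both already in same component {0,1,2,3,4,5,6}. No change.
New components: {0,1,2,3,4,5,6}
Are 1 and 2 in the same component? yes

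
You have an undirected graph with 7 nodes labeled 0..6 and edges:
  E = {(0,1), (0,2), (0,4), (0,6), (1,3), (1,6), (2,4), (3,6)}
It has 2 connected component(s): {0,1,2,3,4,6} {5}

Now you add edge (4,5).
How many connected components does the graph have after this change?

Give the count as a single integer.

Initial component count: 2
Add (4,5): merges two components. Count decreases: 2 -> 1.
New component count: 1

Answer: 1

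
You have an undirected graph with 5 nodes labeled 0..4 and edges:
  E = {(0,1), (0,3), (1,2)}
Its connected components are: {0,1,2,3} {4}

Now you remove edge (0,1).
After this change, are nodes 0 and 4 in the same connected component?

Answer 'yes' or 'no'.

Initial components: {0,1,2,3} {4}
Removing edge (0,1): it was a bridge — component count 2 -> 3.
New components: {0,3} {1,2} {4}
Are 0 and 4 in the same component? no

Answer: no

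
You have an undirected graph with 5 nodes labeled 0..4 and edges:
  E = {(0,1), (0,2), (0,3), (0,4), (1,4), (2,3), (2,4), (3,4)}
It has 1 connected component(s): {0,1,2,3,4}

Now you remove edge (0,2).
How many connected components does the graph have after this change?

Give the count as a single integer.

Initial component count: 1
Remove (0,2): not a bridge. Count unchanged: 1.
  After removal, components: {0,1,2,3,4}
New component count: 1

Answer: 1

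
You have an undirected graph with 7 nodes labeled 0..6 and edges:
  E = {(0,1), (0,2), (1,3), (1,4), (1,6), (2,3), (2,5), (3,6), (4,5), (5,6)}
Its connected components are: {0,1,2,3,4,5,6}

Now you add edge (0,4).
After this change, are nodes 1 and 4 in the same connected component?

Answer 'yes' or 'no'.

Answer: yes

Derivation:
Initial components: {0,1,2,3,4,5,6}
Adding edge (0,4): both already in same component {0,1,2,3,4,5,6}. No change.
New components: {0,1,2,3,4,5,6}
Are 1 and 4 in the same component? yes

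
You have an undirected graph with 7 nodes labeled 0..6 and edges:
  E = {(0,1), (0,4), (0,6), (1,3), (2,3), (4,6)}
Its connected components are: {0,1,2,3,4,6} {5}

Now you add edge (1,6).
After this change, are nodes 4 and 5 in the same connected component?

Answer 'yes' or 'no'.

Answer: no

Derivation:
Initial components: {0,1,2,3,4,6} {5}
Adding edge (1,6): both already in same component {0,1,2,3,4,6}. No change.
New components: {0,1,2,3,4,6} {5}
Are 4 and 5 in the same component? no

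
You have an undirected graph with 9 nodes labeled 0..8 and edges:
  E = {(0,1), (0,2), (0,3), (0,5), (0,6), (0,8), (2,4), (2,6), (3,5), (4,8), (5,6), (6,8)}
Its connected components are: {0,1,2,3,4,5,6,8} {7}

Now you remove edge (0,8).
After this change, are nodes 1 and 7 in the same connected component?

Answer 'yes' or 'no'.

Answer: no

Derivation:
Initial components: {0,1,2,3,4,5,6,8} {7}
Removing edge (0,8): not a bridge — component count unchanged at 2.
New components: {0,1,2,3,4,5,6,8} {7}
Are 1 and 7 in the same component? no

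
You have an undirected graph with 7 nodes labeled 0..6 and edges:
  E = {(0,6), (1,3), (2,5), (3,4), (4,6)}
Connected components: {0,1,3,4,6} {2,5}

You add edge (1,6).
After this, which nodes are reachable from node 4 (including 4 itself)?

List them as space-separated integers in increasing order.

Answer: 0 1 3 4 6

Derivation:
Before: nodes reachable from 4: {0,1,3,4,6}
Adding (1,6): both endpoints already in same component. Reachability from 4 unchanged.
After: nodes reachable from 4: {0,1,3,4,6}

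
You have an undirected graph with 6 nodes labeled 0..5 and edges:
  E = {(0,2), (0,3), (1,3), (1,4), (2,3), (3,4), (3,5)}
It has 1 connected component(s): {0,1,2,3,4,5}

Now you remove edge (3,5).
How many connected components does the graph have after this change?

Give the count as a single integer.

Initial component count: 1
Remove (3,5): it was a bridge. Count increases: 1 -> 2.
  After removal, components: {0,1,2,3,4} {5}
New component count: 2

Answer: 2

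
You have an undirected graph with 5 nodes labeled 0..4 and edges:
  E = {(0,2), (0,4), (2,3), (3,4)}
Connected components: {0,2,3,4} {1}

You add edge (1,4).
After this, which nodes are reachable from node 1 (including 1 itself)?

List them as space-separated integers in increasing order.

Answer: 0 1 2 3 4

Derivation:
Before: nodes reachable from 1: {1}
Adding (1,4): merges 1's component with another. Reachability grows.
After: nodes reachable from 1: {0,1,2,3,4}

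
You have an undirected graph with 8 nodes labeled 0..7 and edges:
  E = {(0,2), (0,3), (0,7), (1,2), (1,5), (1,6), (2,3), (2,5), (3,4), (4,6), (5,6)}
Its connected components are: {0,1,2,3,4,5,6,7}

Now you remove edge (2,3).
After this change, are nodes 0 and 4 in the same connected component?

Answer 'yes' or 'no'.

Initial components: {0,1,2,3,4,5,6,7}
Removing edge (2,3): not a bridge — component count unchanged at 1.
New components: {0,1,2,3,4,5,6,7}
Are 0 and 4 in the same component? yes

Answer: yes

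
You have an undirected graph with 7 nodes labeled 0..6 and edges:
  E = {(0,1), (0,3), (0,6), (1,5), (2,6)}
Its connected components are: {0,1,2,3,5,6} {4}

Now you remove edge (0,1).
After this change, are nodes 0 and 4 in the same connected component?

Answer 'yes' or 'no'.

Initial components: {0,1,2,3,5,6} {4}
Removing edge (0,1): it was a bridge — component count 2 -> 3.
New components: {0,2,3,6} {1,5} {4}
Are 0 and 4 in the same component? no

Answer: no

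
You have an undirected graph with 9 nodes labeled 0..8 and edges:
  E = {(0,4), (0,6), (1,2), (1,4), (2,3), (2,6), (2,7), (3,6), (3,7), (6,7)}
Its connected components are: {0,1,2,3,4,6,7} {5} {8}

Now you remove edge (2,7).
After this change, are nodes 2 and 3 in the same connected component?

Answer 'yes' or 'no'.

Initial components: {0,1,2,3,4,6,7} {5} {8}
Removing edge (2,7): not a bridge — component count unchanged at 3.
New components: {0,1,2,3,4,6,7} {5} {8}
Are 2 and 3 in the same component? yes

Answer: yes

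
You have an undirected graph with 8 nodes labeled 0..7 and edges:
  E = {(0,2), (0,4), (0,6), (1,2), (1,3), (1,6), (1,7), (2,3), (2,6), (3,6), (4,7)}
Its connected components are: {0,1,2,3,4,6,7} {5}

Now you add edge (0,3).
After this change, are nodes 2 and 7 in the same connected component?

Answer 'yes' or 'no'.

Initial components: {0,1,2,3,4,6,7} {5}
Adding edge (0,3): both already in same component {0,1,2,3,4,6,7}. No change.
New components: {0,1,2,3,4,6,7} {5}
Are 2 and 7 in the same component? yes

Answer: yes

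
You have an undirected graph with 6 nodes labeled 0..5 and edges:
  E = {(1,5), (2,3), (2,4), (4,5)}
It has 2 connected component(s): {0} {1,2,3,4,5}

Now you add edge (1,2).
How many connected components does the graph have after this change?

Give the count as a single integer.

Answer: 2

Derivation:
Initial component count: 2
Add (1,2): endpoints already in same component. Count unchanged: 2.
New component count: 2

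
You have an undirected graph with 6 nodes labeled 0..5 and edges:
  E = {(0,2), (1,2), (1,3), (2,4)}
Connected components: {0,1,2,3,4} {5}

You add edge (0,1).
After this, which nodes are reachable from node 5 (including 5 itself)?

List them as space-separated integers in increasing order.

Before: nodes reachable from 5: {5}
Adding (0,1): both endpoints already in same component. Reachability from 5 unchanged.
After: nodes reachable from 5: {5}

Answer: 5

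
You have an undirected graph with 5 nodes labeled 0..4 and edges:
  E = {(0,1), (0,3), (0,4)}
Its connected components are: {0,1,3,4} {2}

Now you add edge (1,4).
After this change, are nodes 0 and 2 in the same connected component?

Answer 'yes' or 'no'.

Initial components: {0,1,3,4} {2}
Adding edge (1,4): both already in same component {0,1,3,4}. No change.
New components: {0,1,3,4} {2}
Are 0 and 2 in the same component? no

Answer: no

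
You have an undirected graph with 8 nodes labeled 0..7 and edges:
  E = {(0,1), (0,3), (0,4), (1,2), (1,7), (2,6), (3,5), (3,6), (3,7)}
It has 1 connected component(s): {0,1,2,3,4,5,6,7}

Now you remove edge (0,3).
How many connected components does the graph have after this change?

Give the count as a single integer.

Answer: 1

Derivation:
Initial component count: 1
Remove (0,3): not a bridge. Count unchanged: 1.
  After removal, components: {0,1,2,3,4,5,6,7}
New component count: 1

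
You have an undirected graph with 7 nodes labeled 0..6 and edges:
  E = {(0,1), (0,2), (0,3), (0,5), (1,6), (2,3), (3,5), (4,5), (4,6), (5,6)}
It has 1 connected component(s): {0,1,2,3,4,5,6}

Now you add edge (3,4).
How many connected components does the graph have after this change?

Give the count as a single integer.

Answer: 1

Derivation:
Initial component count: 1
Add (3,4): endpoints already in same component. Count unchanged: 1.
New component count: 1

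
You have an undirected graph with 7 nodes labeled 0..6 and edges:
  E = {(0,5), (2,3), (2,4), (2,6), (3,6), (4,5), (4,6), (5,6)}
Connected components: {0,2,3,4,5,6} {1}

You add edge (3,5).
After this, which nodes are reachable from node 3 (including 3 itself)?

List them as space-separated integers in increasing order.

Before: nodes reachable from 3: {0,2,3,4,5,6}
Adding (3,5): both endpoints already in same component. Reachability from 3 unchanged.
After: nodes reachable from 3: {0,2,3,4,5,6}

Answer: 0 2 3 4 5 6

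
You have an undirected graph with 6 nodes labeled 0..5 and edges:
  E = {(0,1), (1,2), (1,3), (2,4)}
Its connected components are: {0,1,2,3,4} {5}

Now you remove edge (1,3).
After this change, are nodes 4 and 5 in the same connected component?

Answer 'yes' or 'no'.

Answer: no

Derivation:
Initial components: {0,1,2,3,4} {5}
Removing edge (1,3): it was a bridge — component count 2 -> 3.
New components: {0,1,2,4} {3} {5}
Are 4 and 5 in the same component? no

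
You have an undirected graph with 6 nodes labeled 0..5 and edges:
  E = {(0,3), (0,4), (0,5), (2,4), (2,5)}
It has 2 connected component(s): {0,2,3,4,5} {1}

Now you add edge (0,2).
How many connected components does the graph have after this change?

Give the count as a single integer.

Answer: 2

Derivation:
Initial component count: 2
Add (0,2): endpoints already in same component. Count unchanged: 2.
New component count: 2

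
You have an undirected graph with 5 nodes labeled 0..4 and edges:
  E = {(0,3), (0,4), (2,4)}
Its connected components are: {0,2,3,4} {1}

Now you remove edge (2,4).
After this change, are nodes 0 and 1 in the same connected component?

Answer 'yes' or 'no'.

Initial components: {0,2,3,4} {1}
Removing edge (2,4): it was a bridge — component count 2 -> 3.
New components: {0,3,4} {1} {2}
Are 0 and 1 in the same component? no

Answer: no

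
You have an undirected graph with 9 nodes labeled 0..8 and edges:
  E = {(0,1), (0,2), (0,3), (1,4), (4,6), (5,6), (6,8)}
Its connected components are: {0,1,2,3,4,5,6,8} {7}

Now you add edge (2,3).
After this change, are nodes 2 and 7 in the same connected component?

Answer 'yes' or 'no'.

Initial components: {0,1,2,3,4,5,6,8} {7}
Adding edge (2,3): both already in same component {0,1,2,3,4,5,6,8}. No change.
New components: {0,1,2,3,4,5,6,8} {7}
Are 2 and 7 in the same component? no

Answer: no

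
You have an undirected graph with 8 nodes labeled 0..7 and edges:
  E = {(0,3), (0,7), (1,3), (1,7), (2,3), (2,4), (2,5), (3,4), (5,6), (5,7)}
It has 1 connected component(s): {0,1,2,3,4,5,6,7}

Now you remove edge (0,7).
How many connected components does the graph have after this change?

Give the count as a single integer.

Initial component count: 1
Remove (0,7): not a bridge. Count unchanged: 1.
  After removal, components: {0,1,2,3,4,5,6,7}
New component count: 1

Answer: 1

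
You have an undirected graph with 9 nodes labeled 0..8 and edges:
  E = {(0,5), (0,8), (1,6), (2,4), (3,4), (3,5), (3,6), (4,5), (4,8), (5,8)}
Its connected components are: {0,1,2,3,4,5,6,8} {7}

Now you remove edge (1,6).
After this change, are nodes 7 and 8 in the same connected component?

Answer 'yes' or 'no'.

Initial components: {0,1,2,3,4,5,6,8} {7}
Removing edge (1,6): it was a bridge — component count 2 -> 3.
New components: {0,2,3,4,5,6,8} {1} {7}
Are 7 and 8 in the same component? no

Answer: no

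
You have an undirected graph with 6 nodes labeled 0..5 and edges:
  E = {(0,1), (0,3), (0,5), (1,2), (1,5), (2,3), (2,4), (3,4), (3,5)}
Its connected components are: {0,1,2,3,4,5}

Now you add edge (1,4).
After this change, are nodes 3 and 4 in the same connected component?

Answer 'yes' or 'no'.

Initial components: {0,1,2,3,4,5}
Adding edge (1,4): both already in same component {0,1,2,3,4,5}. No change.
New components: {0,1,2,3,4,5}
Are 3 and 4 in the same component? yes

Answer: yes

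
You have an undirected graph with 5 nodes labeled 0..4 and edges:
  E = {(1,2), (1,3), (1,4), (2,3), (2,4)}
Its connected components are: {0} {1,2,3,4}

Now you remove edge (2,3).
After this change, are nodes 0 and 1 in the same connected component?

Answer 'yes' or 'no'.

Answer: no

Derivation:
Initial components: {0} {1,2,3,4}
Removing edge (2,3): not a bridge — component count unchanged at 2.
New components: {0} {1,2,3,4}
Are 0 and 1 in the same component? no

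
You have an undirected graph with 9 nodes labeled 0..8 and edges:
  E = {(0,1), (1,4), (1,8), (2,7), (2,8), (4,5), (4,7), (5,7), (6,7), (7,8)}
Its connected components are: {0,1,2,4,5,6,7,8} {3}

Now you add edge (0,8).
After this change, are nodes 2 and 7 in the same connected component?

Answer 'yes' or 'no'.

Answer: yes

Derivation:
Initial components: {0,1,2,4,5,6,7,8} {3}
Adding edge (0,8): both already in same component {0,1,2,4,5,6,7,8}. No change.
New components: {0,1,2,4,5,6,7,8} {3}
Are 2 and 7 in the same component? yes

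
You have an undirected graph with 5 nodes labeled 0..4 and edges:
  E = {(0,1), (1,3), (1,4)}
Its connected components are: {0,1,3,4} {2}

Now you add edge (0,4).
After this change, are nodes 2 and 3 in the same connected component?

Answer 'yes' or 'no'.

Initial components: {0,1,3,4} {2}
Adding edge (0,4): both already in same component {0,1,3,4}. No change.
New components: {0,1,3,4} {2}
Are 2 and 3 in the same component? no

Answer: no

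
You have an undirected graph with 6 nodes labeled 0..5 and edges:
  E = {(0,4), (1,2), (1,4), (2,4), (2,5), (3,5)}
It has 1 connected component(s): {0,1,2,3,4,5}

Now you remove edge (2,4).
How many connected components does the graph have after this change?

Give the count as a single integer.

Initial component count: 1
Remove (2,4): not a bridge. Count unchanged: 1.
  After removal, components: {0,1,2,3,4,5}
New component count: 1

Answer: 1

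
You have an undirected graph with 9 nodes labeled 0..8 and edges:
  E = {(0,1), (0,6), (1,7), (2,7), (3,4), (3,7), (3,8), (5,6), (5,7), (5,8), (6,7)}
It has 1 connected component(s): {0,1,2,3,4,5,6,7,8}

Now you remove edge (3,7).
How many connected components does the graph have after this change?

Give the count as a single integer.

Initial component count: 1
Remove (3,7): not a bridge. Count unchanged: 1.
  After removal, components: {0,1,2,3,4,5,6,7,8}
New component count: 1

Answer: 1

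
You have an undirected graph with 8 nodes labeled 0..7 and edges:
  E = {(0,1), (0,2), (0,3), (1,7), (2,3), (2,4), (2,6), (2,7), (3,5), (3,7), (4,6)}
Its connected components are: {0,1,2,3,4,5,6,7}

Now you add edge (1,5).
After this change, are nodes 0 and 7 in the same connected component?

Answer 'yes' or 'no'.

Initial components: {0,1,2,3,4,5,6,7}
Adding edge (1,5): both already in same component {0,1,2,3,4,5,6,7}. No change.
New components: {0,1,2,3,4,5,6,7}
Are 0 and 7 in the same component? yes

Answer: yes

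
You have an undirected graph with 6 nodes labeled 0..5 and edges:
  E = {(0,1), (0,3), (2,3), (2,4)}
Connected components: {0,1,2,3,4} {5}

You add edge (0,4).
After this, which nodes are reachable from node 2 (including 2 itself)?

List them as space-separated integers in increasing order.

Answer: 0 1 2 3 4

Derivation:
Before: nodes reachable from 2: {0,1,2,3,4}
Adding (0,4): both endpoints already in same component. Reachability from 2 unchanged.
After: nodes reachable from 2: {0,1,2,3,4}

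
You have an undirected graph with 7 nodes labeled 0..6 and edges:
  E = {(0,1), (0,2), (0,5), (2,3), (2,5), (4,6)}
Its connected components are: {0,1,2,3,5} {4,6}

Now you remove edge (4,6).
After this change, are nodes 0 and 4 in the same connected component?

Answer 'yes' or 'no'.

Answer: no

Derivation:
Initial components: {0,1,2,3,5} {4,6}
Removing edge (4,6): it was a bridge — component count 2 -> 3.
New components: {0,1,2,3,5} {4} {6}
Are 0 and 4 in the same component? no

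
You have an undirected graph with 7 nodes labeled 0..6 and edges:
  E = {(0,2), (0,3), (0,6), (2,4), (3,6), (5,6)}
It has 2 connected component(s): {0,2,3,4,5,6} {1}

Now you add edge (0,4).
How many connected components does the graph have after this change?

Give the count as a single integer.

Initial component count: 2
Add (0,4): endpoints already in same component. Count unchanged: 2.
New component count: 2

Answer: 2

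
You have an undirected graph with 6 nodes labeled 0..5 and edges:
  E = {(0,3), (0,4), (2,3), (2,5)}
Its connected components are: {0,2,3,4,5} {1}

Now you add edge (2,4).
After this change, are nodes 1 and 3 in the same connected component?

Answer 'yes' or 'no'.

Initial components: {0,2,3,4,5} {1}
Adding edge (2,4): both already in same component {0,2,3,4,5}. No change.
New components: {0,2,3,4,5} {1}
Are 1 and 3 in the same component? no

Answer: no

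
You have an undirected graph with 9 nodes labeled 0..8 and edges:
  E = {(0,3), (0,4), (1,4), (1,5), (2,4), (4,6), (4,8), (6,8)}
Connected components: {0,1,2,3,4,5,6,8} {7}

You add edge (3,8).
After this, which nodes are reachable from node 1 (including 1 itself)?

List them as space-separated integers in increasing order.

Before: nodes reachable from 1: {0,1,2,3,4,5,6,8}
Adding (3,8): both endpoints already in same component. Reachability from 1 unchanged.
After: nodes reachable from 1: {0,1,2,3,4,5,6,8}

Answer: 0 1 2 3 4 5 6 8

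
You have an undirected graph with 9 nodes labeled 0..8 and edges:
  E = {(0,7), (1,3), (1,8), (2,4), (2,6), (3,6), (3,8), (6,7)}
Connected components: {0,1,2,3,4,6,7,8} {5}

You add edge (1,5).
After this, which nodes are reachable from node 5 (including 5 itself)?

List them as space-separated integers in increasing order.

Answer: 0 1 2 3 4 5 6 7 8

Derivation:
Before: nodes reachable from 5: {5}
Adding (1,5): merges 5's component with another. Reachability grows.
After: nodes reachable from 5: {0,1,2,3,4,5,6,7,8}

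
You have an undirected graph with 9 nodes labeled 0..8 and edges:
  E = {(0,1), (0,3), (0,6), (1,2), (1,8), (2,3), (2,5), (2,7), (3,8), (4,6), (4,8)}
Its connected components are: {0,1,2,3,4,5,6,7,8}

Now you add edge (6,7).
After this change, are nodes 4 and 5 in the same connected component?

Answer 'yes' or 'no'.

Answer: yes

Derivation:
Initial components: {0,1,2,3,4,5,6,7,8}
Adding edge (6,7): both already in same component {0,1,2,3,4,5,6,7,8}. No change.
New components: {0,1,2,3,4,5,6,7,8}
Are 4 and 5 in the same component? yes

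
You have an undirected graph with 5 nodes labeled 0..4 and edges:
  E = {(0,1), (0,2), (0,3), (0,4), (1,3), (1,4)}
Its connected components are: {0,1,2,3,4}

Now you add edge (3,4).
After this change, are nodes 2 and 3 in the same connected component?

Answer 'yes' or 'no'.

Initial components: {0,1,2,3,4}
Adding edge (3,4): both already in same component {0,1,2,3,4}. No change.
New components: {0,1,2,3,4}
Are 2 and 3 in the same component? yes

Answer: yes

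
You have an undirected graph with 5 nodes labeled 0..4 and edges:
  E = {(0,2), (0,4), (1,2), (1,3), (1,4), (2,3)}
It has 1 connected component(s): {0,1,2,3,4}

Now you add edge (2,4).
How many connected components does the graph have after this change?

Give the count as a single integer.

Answer: 1

Derivation:
Initial component count: 1
Add (2,4): endpoints already in same component. Count unchanged: 1.
New component count: 1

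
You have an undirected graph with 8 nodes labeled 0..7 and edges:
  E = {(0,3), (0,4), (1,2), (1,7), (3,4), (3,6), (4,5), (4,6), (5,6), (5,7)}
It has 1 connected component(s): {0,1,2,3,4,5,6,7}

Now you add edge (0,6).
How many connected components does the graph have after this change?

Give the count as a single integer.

Answer: 1

Derivation:
Initial component count: 1
Add (0,6): endpoints already in same component. Count unchanged: 1.
New component count: 1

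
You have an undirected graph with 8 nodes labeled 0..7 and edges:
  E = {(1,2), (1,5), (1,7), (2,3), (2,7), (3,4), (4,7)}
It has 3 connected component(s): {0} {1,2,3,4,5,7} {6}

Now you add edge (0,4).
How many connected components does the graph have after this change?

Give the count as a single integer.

Initial component count: 3
Add (0,4): merges two components. Count decreases: 3 -> 2.
New component count: 2

Answer: 2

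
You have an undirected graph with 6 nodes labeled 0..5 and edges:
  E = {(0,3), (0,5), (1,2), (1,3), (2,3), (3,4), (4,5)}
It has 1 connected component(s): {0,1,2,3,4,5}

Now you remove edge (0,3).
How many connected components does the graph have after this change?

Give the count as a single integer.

Initial component count: 1
Remove (0,3): not a bridge. Count unchanged: 1.
  After removal, components: {0,1,2,3,4,5}
New component count: 1

Answer: 1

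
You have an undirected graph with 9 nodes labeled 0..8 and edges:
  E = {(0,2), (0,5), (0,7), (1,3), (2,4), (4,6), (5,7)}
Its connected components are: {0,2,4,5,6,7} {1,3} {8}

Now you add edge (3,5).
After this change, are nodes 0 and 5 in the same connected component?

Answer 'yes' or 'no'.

Initial components: {0,2,4,5,6,7} {1,3} {8}
Adding edge (3,5): merges {1,3} and {0,2,4,5,6,7}.
New components: {0,1,2,3,4,5,6,7} {8}
Are 0 and 5 in the same component? yes

Answer: yes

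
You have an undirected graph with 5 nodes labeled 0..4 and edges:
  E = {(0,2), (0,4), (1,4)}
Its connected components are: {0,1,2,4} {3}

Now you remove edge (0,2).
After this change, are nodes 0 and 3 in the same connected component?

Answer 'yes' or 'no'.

Initial components: {0,1,2,4} {3}
Removing edge (0,2): it was a bridge — component count 2 -> 3.
New components: {0,1,4} {2} {3}
Are 0 and 3 in the same component? no

Answer: no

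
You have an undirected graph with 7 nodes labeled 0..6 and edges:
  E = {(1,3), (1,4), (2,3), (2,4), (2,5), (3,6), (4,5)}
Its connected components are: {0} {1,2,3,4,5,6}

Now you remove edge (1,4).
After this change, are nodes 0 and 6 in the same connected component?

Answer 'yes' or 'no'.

Initial components: {0} {1,2,3,4,5,6}
Removing edge (1,4): not a bridge — component count unchanged at 2.
New components: {0} {1,2,3,4,5,6}
Are 0 and 6 in the same component? no

Answer: no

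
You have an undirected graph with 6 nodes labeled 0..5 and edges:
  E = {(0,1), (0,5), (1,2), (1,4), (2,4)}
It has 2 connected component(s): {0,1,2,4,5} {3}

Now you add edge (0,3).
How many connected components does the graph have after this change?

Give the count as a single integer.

Initial component count: 2
Add (0,3): merges two components. Count decreases: 2 -> 1.
New component count: 1

Answer: 1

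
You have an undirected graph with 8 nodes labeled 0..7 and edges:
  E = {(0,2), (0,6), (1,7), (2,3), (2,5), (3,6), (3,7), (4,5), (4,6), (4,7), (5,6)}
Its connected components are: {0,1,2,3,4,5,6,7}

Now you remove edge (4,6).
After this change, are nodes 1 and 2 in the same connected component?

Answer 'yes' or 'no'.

Initial components: {0,1,2,3,4,5,6,7}
Removing edge (4,6): not a bridge — component count unchanged at 1.
New components: {0,1,2,3,4,5,6,7}
Are 1 and 2 in the same component? yes

Answer: yes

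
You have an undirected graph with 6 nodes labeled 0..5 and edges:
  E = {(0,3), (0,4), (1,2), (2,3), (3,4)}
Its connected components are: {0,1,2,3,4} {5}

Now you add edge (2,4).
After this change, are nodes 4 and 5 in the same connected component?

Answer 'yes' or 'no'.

Answer: no

Derivation:
Initial components: {0,1,2,3,4} {5}
Adding edge (2,4): both already in same component {0,1,2,3,4}. No change.
New components: {0,1,2,3,4} {5}
Are 4 and 5 in the same component? no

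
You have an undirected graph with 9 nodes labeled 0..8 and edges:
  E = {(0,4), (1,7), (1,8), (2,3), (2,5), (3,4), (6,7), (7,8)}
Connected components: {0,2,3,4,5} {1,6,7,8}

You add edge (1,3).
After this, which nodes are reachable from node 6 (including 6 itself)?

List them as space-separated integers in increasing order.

Answer: 0 1 2 3 4 5 6 7 8

Derivation:
Before: nodes reachable from 6: {1,6,7,8}
Adding (1,3): merges 6's component with another. Reachability grows.
After: nodes reachable from 6: {0,1,2,3,4,5,6,7,8}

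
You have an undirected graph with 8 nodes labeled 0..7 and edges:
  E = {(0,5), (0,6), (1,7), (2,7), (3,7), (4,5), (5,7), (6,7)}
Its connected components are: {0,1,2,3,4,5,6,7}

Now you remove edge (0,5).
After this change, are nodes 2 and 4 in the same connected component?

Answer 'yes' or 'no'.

Answer: yes

Derivation:
Initial components: {0,1,2,3,4,5,6,7}
Removing edge (0,5): not a bridge — component count unchanged at 1.
New components: {0,1,2,3,4,5,6,7}
Are 2 and 4 in the same component? yes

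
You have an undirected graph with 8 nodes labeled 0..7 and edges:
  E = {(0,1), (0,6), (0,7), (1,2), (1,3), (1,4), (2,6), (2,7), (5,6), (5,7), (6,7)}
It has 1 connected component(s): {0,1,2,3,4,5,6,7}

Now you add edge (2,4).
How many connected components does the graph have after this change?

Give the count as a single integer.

Initial component count: 1
Add (2,4): endpoints already in same component. Count unchanged: 1.
New component count: 1

Answer: 1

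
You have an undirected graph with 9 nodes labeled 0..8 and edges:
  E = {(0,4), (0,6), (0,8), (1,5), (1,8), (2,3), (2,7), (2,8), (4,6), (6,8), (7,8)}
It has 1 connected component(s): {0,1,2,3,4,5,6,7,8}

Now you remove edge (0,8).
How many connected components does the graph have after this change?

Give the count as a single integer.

Initial component count: 1
Remove (0,8): not a bridge. Count unchanged: 1.
  After removal, components: {0,1,2,3,4,5,6,7,8}
New component count: 1

Answer: 1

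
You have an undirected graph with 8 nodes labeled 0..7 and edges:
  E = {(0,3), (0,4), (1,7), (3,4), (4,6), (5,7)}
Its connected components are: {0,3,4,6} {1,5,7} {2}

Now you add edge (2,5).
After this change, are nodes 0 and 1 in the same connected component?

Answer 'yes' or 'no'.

Initial components: {0,3,4,6} {1,5,7} {2}
Adding edge (2,5): merges {2} and {1,5,7}.
New components: {0,3,4,6} {1,2,5,7}
Are 0 and 1 in the same component? no

Answer: no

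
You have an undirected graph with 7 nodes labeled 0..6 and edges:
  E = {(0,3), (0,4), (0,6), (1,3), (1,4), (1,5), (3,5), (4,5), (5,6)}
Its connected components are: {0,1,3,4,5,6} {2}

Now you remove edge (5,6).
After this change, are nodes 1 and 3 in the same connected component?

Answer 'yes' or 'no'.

Initial components: {0,1,3,4,5,6} {2}
Removing edge (5,6): not a bridge — component count unchanged at 2.
New components: {0,1,3,4,5,6} {2}
Are 1 and 3 in the same component? yes

Answer: yes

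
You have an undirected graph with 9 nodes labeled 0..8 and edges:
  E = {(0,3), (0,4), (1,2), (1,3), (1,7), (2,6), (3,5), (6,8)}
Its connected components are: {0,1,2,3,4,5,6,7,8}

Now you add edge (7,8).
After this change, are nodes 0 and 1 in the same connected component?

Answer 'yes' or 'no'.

Initial components: {0,1,2,3,4,5,6,7,8}
Adding edge (7,8): both already in same component {0,1,2,3,4,5,6,7,8}. No change.
New components: {0,1,2,3,4,5,6,7,8}
Are 0 and 1 in the same component? yes

Answer: yes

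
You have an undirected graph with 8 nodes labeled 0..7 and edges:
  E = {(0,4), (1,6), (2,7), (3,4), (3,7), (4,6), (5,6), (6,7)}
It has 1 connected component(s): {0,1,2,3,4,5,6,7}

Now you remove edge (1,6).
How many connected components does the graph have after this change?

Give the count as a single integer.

Answer: 2

Derivation:
Initial component count: 1
Remove (1,6): it was a bridge. Count increases: 1 -> 2.
  After removal, components: {0,2,3,4,5,6,7} {1}
New component count: 2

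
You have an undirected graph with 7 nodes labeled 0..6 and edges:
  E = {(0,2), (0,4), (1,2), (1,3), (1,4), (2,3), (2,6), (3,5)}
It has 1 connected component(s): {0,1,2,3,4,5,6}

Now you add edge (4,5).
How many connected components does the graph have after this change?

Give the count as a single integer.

Initial component count: 1
Add (4,5): endpoints already in same component. Count unchanged: 1.
New component count: 1

Answer: 1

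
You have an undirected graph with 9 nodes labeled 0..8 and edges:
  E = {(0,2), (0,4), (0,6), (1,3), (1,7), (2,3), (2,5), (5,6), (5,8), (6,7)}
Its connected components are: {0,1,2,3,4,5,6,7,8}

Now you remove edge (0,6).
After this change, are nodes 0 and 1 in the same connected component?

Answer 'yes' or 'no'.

Answer: yes

Derivation:
Initial components: {0,1,2,3,4,5,6,7,8}
Removing edge (0,6): not a bridge — component count unchanged at 1.
New components: {0,1,2,3,4,5,6,7,8}
Are 0 and 1 in the same component? yes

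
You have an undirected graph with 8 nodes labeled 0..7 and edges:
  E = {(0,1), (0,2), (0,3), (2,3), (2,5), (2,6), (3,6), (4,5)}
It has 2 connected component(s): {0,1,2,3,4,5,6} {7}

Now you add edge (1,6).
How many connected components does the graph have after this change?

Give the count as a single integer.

Initial component count: 2
Add (1,6): endpoints already in same component. Count unchanged: 2.
New component count: 2

Answer: 2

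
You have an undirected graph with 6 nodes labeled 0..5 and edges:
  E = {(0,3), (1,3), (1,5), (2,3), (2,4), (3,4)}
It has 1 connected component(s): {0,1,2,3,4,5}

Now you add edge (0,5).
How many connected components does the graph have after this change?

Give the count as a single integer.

Answer: 1

Derivation:
Initial component count: 1
Add (0,5): endpoints already in same component. Count unchanged: 1.
New component count: 1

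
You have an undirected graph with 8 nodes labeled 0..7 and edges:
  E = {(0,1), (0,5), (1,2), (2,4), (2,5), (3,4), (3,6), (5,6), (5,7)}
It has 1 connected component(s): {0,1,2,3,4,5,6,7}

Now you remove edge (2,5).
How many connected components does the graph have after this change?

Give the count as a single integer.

Answer: 1

Derivation:
Initial component count: 1
Remove (2,5): not a bridge. Count unchanged: 1.
  After removal, components: {0,1,2,3,4,5,6,7}
New component count: 1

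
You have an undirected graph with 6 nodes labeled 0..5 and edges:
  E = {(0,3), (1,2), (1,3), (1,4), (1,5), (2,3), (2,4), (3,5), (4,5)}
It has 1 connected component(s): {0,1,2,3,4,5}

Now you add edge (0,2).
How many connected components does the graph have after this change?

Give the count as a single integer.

Answer: 1

Derivation:
Initial component count: 1
Add (0,2): endpoints already in same component. Count unchanged: 1.
New component count: 1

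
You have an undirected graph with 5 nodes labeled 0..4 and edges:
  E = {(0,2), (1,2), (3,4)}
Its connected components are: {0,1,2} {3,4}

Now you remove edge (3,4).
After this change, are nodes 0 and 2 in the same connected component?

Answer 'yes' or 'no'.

Initial components: {0,1,2} {3,4}
Removing edge (3,4): it was a bridge — component count 2 -> 3.
New components: {0,1,2} {3} {4}
Are 0 and 2 in the same component? yes

Answer: yes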